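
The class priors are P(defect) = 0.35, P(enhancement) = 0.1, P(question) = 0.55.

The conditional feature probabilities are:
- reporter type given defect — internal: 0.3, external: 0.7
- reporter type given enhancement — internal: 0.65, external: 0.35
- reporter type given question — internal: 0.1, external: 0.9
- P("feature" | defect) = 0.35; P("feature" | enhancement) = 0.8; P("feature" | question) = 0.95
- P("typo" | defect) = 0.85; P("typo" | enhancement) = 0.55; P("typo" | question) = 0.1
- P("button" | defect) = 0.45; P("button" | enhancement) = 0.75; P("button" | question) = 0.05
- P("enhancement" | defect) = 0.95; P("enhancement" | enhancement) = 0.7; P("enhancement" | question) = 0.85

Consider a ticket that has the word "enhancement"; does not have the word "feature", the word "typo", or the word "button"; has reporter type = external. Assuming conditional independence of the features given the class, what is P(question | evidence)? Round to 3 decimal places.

defect: 0.35 × 0.7 × (1−0.35) × (1−0.85) × (1−0.45) × 0.95 = 0.01248121875
enhancement: 0.1 × 0.35 × (1−0.8) × (1−0.55) × (1−0.75) × 0.7 = 0.00055125
question: 0.55 × 0.9 × (1−0.95) × (1−0.1) × (1−0.05) × 0.85 = 0.0179870625
P(question | x) = 0.0179870625 / 0.03101953125 ≈ 0.580

0.580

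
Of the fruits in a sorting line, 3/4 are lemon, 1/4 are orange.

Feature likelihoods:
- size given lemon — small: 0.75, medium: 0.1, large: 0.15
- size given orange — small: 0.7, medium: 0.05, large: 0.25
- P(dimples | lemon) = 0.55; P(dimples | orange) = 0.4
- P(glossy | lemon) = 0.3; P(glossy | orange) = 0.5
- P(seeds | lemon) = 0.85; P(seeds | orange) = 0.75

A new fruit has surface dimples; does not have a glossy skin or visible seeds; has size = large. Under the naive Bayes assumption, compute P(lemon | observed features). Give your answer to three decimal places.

0.675

lemon: 0.75 × 0.15 × 0.55 × (1−0.3) × (1−0.85) = 0.006496875
orange: 0.25 × 0.25 × 0.4 × (1−0.5) × (1−0.75) = 0.003125
P(lemon | x) = 0.006496875 / 0.009621875 ≈ 0.675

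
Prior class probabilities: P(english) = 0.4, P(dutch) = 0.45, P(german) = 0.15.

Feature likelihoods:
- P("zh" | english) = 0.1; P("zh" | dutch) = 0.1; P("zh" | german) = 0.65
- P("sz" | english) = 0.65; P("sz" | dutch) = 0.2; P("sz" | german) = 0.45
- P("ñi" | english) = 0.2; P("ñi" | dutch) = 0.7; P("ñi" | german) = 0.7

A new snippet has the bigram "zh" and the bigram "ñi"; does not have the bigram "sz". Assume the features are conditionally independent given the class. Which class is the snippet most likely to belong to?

english: 0.4 × 0.1 × (1−0.65) × 0.2 = 0.0028
dutch: 0.45 × 0.1 × (1−0.2) × 0.7 = 0.0252
german: 0.15 × 0.65 × (1−0.45) × 0.7 = 0.0375375
Highest score → german.

german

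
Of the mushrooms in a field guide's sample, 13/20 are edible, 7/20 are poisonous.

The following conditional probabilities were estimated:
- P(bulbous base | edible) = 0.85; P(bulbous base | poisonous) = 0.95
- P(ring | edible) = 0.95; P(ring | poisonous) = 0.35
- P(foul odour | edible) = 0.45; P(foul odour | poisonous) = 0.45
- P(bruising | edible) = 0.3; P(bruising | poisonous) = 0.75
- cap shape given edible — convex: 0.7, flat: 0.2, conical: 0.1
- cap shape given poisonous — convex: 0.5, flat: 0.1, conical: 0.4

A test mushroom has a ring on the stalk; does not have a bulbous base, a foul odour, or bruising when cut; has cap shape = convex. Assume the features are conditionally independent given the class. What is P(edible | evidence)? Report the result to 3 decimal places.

0.983

edible: 0.65 × (1−0.85) × 0.95 × (1−0.45) × (1−0.3) × 0.7 = 0.0249624375
poisonous: 0.35 × (1−0.95) × 0.35 × (1−0.45) × (1−0.75) × 0.5 = 0.00042109375
P(edible | x) = 0.0249624375 / 0.02538353125 ≈ 0.983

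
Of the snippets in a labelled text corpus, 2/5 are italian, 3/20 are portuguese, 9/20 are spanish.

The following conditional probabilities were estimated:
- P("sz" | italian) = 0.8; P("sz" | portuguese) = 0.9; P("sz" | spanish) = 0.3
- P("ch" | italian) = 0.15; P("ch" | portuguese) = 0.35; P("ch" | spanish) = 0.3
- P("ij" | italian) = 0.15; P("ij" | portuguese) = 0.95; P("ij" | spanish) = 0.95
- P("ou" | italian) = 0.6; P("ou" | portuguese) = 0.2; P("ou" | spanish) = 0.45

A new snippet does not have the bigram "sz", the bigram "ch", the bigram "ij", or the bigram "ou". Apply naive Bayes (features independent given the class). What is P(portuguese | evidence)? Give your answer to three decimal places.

0.013

italian: 0.4 × (1−0.8) × (1−0.15) × (1−0.15) × (1−0.6) = 0.02312
portuguese: 0.15 × (1−0.9) × (1−0.35) × (1−0.95) × (1−0.2) = 0.00039
spanish: 0.45 × (1−0.3) × (1−0.3) × (1−0.95) × (1−0.45) = 0.00606375
P(portuguese | x) = 0.00039 / 0.02957375 ≈ 0.013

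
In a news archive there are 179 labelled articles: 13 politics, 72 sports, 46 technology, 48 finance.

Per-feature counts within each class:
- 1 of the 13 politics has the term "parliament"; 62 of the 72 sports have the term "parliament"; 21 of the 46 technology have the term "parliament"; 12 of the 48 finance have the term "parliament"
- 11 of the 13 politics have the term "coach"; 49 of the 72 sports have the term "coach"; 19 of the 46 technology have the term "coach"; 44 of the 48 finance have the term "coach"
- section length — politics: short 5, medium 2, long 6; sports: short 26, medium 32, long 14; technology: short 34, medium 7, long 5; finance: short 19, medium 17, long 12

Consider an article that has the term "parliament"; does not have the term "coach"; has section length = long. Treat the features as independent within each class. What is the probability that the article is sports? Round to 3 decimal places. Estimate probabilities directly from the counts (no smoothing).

0.699

politics: (13/179) × (1/13) × (2/13) × (6/13) ≈ 0.000396681
sports: (72/179) × (62/72) × (23/72) × (14/72) ≈ 0.0215144
technology: (46/179) × (21/46) × (27/46) × (5/46) ≈ 0.00748487
finance: (48/179) × (12/48) × (4/48) × (12/48) ≈ 0.00139665
P(sports | x) = 0.0215144 / 0.030792601 ≈ 0.699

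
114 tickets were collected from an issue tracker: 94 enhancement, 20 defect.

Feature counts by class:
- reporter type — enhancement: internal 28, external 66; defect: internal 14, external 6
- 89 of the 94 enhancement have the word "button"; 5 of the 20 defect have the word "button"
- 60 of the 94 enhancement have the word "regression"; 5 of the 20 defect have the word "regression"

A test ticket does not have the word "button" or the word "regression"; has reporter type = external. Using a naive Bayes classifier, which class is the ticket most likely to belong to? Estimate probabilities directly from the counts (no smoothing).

enhancement: (94/114) × (66/94) × (5/94) × (34/94) ≈ 0.0111386
defect: (20/114) × (6/20) × (15/20) × (15/20) ≈ 0.0296053
Highest score → defect.

defect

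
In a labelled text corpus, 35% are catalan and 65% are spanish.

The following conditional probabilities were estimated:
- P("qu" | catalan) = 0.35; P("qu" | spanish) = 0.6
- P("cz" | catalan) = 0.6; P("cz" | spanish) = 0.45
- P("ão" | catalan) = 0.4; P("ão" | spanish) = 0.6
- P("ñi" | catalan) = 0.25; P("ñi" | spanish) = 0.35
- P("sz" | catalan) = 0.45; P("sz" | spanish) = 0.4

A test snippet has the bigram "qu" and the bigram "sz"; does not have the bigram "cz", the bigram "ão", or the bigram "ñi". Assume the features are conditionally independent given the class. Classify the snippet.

catalan: 0.35 × 0.35 × (1−0.6) × (1−0.4) × (1−0.25) × 0.45 = 0.0099225
spanish: 0.65 × 0.6 × (1−0.45) × (1−0.6) × (1−0.35) × 0.4 = 0.022308
Highest score → spanish.

spanish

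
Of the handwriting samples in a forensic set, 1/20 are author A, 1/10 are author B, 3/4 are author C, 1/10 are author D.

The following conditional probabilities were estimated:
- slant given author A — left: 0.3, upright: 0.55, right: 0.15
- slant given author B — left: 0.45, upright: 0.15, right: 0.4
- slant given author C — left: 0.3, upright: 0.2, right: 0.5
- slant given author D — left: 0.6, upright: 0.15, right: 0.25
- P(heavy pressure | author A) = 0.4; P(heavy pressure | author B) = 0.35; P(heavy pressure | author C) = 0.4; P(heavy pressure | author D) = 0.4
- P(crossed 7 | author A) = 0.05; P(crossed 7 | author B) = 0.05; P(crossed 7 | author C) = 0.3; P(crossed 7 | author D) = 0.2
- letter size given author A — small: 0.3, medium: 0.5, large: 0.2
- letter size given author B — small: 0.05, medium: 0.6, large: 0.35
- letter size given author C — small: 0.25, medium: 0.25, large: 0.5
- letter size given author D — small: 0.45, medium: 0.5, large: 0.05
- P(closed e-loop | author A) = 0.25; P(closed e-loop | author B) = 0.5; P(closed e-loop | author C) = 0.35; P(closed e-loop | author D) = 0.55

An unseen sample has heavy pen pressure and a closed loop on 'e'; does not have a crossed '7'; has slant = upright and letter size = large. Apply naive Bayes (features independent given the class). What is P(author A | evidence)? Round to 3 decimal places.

author A: 0.05 × 0.55 × 0.4 × (1−0.05) × 0.2 × 0.25 = 0.0005225
author B: 0.1 × 0.15 × 0.35 × (1−0.05) × 0.35 × 0.5 = 0.0008728125
author C: 0.75 × 0.2 × 0.4 × (1−0.3) × 0.5 × 0.35 = 0.00735
author D: 0.1 × 0.15 × 0.4 × (1−0.2) × 0.05 × 0.55 = 0.000132
P(author A | x) = 0.0005225 / 0.0088773125 ≈ 0.059

0.059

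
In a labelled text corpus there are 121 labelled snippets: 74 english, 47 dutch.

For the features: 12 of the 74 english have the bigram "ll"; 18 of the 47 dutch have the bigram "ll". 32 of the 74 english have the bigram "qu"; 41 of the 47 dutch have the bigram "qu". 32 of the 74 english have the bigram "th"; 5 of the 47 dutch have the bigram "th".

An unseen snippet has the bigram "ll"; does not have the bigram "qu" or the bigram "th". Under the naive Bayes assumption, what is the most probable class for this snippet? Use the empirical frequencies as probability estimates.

english: (74/121) × (12/74) × (42/74) × (42/74) ≈ 0.0319471
dutch: (47/121) × (18/47) × (6/47) × (42/47) ≈ 0.0169704
Highest score → english.

english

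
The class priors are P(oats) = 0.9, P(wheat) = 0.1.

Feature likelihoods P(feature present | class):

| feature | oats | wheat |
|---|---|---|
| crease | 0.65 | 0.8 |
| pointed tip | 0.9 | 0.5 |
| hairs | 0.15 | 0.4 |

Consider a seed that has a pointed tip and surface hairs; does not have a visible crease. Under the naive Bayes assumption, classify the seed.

oats: 0.9 × (1−0.65) × 0.9 × 0.15 = 0.042525
wheat: 0.1 × (1−0.8) × 0.5 × 0.4 = 0.004
Highest score → oats.

oats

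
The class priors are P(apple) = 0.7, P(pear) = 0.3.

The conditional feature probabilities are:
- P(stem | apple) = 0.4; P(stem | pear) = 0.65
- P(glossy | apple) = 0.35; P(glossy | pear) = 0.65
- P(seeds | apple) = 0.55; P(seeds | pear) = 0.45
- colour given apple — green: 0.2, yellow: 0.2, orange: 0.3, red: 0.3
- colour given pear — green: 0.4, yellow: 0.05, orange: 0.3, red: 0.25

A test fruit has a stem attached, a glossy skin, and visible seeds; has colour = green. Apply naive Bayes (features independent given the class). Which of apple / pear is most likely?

pear

apple: 0.7 × 0.4 × 0.35 × 0.55 × 0.2 = 0.01078
pear: 0.3 × 0.65 × 0.65 × 0.45 × 0.4 = 0.022815
Highest score → pear.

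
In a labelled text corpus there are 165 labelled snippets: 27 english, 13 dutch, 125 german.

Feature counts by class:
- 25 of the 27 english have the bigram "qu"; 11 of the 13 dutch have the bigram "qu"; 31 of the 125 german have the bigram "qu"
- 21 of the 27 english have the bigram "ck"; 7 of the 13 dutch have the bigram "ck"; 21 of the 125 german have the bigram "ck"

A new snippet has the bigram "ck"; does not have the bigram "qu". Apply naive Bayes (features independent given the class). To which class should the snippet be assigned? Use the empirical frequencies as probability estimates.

english: (27/165) × (2/27) × (21/27) ≈ 0.00942761
dutch: (13/165) × (2/13) × (7/13) ≈ 0.00652681
german: (125/165) × (94/125) × (21/125) ≈ 0.0957091
Highest score → german.

german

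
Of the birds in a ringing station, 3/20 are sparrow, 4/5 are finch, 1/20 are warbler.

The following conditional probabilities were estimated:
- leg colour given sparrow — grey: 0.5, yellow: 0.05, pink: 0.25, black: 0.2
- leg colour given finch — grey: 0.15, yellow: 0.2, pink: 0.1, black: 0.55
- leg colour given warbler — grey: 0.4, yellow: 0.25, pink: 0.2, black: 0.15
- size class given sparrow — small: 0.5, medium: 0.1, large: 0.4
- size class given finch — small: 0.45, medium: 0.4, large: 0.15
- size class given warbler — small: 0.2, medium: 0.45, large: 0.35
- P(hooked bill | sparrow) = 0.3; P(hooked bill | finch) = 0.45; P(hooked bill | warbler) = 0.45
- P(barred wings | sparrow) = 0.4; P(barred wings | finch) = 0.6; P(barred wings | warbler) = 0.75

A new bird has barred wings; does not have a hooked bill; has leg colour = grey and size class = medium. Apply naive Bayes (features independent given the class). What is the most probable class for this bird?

sparrow: 0.15 × 0.5 × 0.1 × (1−0.3) × 0.4 = 0.0021
finch: 0.8 × 0.15 × 0.4 × (1−0.45) × 0.6 = 0.01584
warbler: 0.05 × 0.4 × 0.45 × (1−0.45) × 0.75 = 0.0037125
Highest score → finch.

finch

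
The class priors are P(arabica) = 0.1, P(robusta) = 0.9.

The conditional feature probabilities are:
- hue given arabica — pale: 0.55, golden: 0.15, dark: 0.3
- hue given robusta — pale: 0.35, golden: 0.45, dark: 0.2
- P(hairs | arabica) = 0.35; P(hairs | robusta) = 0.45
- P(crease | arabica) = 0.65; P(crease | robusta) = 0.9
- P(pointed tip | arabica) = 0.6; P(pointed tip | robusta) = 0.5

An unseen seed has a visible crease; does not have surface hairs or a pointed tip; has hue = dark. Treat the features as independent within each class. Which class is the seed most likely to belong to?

arabica: 0.1 × 0.3 × (1−0.35) × 0.65 × (1−0.6) = 0.00507
robusta: 0.9 × 0.2 × (1−0.45) × 0.9 × (1−0.5) = 0.04455
Highest score → robusta.

robusta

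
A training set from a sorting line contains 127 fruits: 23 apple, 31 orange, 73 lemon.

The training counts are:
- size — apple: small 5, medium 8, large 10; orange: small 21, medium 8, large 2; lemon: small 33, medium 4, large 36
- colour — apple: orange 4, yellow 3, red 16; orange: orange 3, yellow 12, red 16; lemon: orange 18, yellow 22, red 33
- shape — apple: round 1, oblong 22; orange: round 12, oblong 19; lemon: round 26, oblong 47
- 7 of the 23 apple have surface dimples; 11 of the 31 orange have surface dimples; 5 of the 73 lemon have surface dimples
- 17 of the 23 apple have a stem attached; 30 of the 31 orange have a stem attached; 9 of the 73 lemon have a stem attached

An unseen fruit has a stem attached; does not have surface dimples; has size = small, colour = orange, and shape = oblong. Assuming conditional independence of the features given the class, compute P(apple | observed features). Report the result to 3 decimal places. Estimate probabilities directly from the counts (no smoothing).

apple: (23/127) × (5/23) × (4/23) × (22/23) × (16/23) × (17/23) ≈ 0.00336749
orange: (31/127) × (21/31) × (3/31) × (19/31) × (20/31) × (30/31) ≈ 0.00612343
lemon: (73/127) × (33/73) × (18/73) × (47/73) × (68/73) × (9/73) ≈ 0.00473741
P(apple | x) = 0.00336749 / 0.01422833 ≈ 0.237

0.237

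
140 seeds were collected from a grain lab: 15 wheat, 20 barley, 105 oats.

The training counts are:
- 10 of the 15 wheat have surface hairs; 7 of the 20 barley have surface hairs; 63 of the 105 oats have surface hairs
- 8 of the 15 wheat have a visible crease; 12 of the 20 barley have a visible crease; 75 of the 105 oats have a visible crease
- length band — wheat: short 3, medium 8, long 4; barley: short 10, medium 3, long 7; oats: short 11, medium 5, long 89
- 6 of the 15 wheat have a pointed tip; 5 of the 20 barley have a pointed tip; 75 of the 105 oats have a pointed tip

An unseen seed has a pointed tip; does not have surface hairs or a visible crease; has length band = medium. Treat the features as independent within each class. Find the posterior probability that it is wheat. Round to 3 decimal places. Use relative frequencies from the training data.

wheat: (15/140) × (5/15) × (7/15) × (8/15) × (6/15) ≈ 0.00355556
barley: (20/140) × (13/20) × (8/20) × (3/20) × (5/20) ≈ 0.00139286
oats: (105/140) × (42/105) × (30/105) × (5/105) × (75/105) ≈ 0.00291545
P(wheat | x) = 0.00355556 / 0.00786387 ≈ 0.452

0.452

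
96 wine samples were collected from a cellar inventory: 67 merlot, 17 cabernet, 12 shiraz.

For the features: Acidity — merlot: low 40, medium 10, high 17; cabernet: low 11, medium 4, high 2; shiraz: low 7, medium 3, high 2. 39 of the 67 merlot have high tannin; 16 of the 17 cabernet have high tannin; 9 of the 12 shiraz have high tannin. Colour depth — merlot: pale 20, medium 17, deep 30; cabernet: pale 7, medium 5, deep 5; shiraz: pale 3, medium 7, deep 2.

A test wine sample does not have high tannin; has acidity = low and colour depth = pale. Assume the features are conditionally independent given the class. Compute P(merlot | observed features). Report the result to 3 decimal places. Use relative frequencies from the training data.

0.876

merlot: (67/96) × (40/67) × (28/67) × (20/67) ≈ 0.0519789
cabernet: (17/96) × (11/17) × (1/17) × (7/17) ≈ 0.00277537
shiraz: (12/96) × (7/12) × (3/12) × (3/12) ≈ 0.00455729
P(merlot | x) = 0.0519789 / 0.05931156 ≈ 0.876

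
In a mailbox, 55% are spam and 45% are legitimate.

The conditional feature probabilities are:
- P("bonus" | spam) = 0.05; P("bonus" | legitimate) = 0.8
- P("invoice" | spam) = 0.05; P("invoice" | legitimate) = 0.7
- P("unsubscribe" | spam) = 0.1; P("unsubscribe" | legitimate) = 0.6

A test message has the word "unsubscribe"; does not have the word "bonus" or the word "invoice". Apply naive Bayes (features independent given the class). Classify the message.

spam: 0.55 × (1−0.05) × (1−0.05) × 0.1 = 0.0496375
legitimate: 0.45 × (1−0.8) × (1−0.7) × 0.6 = 0.0162
Highest score → spam.

spam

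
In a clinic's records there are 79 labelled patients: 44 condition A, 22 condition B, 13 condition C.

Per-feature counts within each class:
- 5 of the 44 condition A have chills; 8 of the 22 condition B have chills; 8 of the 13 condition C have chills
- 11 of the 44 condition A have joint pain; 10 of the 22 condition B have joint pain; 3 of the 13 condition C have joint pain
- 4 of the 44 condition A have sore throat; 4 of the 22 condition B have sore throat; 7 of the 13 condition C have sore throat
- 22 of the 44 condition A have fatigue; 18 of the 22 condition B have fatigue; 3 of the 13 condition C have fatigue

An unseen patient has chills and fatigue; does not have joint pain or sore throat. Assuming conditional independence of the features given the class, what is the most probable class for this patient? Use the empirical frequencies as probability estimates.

condition B

condition A: (44/79) × (5/44) × (33/44) × (40/44) × (22/44) ≈ 0.0215765
condition B: (22/79) × (8/22) × (12/22) × (18/22) × (18/22) ≈ 0.0369761
condition C: (13/79) × (8/13) × (10/13) × (6/13) × (3/13) ≈ 0.0082967
Highest score → condition B.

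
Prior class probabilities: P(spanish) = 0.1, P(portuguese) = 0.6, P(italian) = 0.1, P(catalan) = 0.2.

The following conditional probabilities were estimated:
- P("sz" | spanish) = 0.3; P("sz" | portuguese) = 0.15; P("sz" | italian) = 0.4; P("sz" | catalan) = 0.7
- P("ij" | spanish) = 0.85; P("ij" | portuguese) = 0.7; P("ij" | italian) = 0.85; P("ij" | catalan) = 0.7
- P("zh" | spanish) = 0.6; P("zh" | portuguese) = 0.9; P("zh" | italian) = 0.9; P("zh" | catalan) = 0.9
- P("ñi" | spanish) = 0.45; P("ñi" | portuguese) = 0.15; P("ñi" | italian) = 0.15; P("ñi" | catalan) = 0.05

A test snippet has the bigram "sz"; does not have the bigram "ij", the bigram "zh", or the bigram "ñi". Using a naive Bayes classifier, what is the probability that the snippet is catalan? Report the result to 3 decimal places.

spanish: 0.1 × 0.3 × (1−0.85) × (1−0.6) × (1−0.45) = 0.00099
portuguese: 0.6 × 0.15 × (1−0.7) × (1−0.9) × (1−0.15) = 0.002295
italian: 0.1 × 0.4 × (1−0.85) × (1−0.9) × (1−0.15) = 0.00051
catalan: 0.2 × 0.7 × (1−0.7) × (1−0.9) × (1−0.05) = 0.00399
P(catalan | x) = 0.00399 / 0.007785 ≈ 0.513

0.513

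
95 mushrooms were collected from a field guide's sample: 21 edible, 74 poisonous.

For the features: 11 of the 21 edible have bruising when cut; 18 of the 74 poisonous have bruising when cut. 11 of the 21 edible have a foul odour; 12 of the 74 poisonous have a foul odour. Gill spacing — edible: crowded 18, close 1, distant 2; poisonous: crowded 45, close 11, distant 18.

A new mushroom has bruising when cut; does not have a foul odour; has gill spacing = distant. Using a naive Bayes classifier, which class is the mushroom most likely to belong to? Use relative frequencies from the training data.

edible: (21/95) × (11/21) × (10/21) × (2/21) ≈ 0.00525122
poisonous: (74/95) × (18/74) × (62/74) × (18/74) ≈ 0.0386144
Highest score → poisonous.

poisonous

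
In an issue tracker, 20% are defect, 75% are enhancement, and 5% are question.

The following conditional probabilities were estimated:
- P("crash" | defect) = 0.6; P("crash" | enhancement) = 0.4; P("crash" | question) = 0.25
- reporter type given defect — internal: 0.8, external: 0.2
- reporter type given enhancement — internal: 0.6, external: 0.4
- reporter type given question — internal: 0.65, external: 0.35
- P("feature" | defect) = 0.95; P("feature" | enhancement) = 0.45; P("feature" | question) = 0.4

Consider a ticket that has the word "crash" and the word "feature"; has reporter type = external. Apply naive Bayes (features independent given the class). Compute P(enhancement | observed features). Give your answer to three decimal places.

defect: 0.2 × 0.6 × 0.2 × 0.95 = 0.0228
enhancement: 0.75 × 0.4 × 0.4 × 0.45 = 0.054
question: 0.05 × 0.25 × 0.35 × 0.4 = 0.00175
P(enhancement | x) = 0.054 / 0.07855 ≈ 0.687

0.687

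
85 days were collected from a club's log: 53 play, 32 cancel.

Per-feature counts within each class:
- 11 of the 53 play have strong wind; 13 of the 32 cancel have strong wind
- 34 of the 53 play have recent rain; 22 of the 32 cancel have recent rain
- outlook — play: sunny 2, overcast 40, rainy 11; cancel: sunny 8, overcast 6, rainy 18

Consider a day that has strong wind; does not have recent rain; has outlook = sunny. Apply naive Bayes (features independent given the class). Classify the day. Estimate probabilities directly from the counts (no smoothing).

cancel

play: (53/85) × (11/53) × (19/53) × (2/53) ≈ 0.00175068
cancel: (32/85) × (13/32) × (10/32) × (8/32) ≈ 0.0119485
Highest score → cancel.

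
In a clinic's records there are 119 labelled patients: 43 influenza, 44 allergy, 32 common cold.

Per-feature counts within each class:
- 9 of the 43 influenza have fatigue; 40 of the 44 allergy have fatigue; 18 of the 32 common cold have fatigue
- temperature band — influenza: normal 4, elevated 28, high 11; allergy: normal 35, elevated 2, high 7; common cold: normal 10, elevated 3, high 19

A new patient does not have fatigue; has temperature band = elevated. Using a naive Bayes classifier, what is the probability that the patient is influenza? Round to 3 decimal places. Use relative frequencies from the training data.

influenza: (43/119) × (34/43) × (28/43) ≈ 0.186047
allergy: (44/119) × (4/44) × (2/44) ≈ 0.00152788
common cold: (32/119) × (14/32) × (3/32) ≈ 0.0110294
P(influenza | x) = 0.186047 / 0.19860428 ≈ 0.937

0.937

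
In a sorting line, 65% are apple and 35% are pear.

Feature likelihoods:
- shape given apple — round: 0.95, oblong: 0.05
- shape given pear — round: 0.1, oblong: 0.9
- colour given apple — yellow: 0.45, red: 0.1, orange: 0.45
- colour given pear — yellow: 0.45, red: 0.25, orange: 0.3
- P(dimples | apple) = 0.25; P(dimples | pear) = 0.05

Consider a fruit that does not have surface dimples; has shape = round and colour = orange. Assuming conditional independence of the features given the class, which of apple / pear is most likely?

apple: 0.65 × 0.95 × 0.45 × (1−0.25) = 0.20840625
pear: 0.35 × 0.1 × 0.3 × (1−0.05) = 0.009975
Highest score → apple.

apple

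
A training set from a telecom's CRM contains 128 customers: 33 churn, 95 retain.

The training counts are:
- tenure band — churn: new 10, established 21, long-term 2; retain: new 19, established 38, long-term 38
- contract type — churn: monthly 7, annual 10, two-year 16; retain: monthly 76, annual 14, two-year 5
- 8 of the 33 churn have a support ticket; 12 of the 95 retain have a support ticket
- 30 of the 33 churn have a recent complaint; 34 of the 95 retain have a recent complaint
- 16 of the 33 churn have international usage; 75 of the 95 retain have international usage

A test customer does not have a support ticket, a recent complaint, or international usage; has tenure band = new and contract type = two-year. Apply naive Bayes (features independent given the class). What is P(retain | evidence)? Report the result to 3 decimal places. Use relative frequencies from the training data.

churn: (33/128) × (10/33) × (16/33) × (25/33) × (3/33) × (17/33) ≈ 0.00134389
retain: (95/128) × (19/95) × (5/95) × (83/95) × (61/95) × (20/95) ≈ 0.000922693
P(retain | x) = 0.000922693 / 0.002266583 ≈ 0.407

0.407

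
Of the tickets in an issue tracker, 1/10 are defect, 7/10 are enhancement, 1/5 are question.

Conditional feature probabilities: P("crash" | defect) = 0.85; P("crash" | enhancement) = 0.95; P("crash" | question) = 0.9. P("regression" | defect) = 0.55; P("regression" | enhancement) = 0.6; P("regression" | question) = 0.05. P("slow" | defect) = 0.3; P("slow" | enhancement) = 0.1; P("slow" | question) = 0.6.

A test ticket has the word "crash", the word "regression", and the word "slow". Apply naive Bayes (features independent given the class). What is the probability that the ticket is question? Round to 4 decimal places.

0.0910

defect: 0.1 × 0.85 × 0.55 × 0.3 = 0.014025
enhancement: 0.7 × 0.95 × 0.6 × 0.1 = 0.0399
question: 0.2 × 0.9 × 0.05 × 0.6 = 0.0054
P(question | x) = 0.0054 / 0.059325 ≈ 0.0910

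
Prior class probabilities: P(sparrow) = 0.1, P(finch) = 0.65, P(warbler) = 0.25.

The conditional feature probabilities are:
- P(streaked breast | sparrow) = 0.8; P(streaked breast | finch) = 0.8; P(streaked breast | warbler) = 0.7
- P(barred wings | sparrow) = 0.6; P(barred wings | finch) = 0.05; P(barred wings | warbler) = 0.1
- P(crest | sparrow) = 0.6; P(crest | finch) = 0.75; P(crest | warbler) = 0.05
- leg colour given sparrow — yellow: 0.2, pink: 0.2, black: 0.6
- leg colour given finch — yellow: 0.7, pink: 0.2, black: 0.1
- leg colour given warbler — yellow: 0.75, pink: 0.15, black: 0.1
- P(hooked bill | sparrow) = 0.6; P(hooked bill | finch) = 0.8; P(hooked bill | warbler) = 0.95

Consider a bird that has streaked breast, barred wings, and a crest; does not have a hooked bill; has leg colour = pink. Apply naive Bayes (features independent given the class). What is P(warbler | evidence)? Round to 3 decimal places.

0.002

sparrow: 0.1 × 0.8 × 0.6 × 0.6 × 0.2 × (1−0.6) = 0.002304
finch: 0.65 × 0.8 × 0.05 × 0.75 × 0.2 × (1−0.8) = 0.00078
warbler: 0.25 × 0.7 × 0.1 × 0.05 × 0.15 × (1−0.95) = 0.0000065625
P(warbler | x) = 0.0000065625 / 0.0030905625 ≈ 0.002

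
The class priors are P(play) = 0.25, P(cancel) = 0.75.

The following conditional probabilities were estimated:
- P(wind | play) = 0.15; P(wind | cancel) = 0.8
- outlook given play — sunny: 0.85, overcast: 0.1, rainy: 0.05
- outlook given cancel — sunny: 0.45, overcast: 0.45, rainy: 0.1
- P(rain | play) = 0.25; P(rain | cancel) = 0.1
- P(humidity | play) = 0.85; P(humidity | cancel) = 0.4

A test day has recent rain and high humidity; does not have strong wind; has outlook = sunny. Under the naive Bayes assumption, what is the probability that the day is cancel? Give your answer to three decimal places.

play: 0.25 × (1−0.15) × 0.85 × 0.25 × 0.85 = 0.0383828125
cancel: 0.75 × (1−0.8) × 0.45 × 0.1 × 0.4 = 0.0027
P(cancel | x) = 0.0027 / 0.0410828125 ≈ 0.066

0.066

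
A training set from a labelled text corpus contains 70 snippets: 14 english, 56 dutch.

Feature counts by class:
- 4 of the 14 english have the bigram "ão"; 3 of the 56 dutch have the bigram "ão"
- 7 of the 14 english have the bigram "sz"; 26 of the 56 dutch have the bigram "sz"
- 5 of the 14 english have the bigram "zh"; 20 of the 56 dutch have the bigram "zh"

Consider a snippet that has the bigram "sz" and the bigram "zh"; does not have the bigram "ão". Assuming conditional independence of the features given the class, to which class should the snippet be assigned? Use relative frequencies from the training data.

english: (14/70) × (10/14) × (7/14) × (5/14) ≈ 0.0255102
dutch: (56/70) × (53/56) × (26/56) × (20/56) ≈ 0.125547
Highest score → dutch.

dutch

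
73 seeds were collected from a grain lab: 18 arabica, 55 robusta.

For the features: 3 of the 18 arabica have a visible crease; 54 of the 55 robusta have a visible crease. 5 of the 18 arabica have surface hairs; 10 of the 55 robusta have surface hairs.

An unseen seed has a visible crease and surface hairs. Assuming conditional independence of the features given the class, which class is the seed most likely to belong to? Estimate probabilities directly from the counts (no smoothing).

arabica: (18/73) × (3/18) × (5/18) ≈ 0.0114155
robusta: (55/73) × (54/55) × (10/55) ≈ 0.134496
Highest score → robusta.

robusta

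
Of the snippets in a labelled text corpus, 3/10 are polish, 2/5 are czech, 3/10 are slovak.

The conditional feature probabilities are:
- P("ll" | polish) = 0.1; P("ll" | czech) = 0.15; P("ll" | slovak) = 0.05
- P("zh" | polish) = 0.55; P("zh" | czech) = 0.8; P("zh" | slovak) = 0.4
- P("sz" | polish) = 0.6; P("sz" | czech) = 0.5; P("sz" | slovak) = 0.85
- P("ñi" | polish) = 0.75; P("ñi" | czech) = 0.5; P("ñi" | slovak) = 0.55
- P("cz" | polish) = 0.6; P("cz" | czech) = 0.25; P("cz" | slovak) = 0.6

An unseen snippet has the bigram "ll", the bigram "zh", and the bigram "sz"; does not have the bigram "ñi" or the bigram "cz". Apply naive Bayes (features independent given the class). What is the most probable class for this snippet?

polish: 0.3 × 0.1 × 0.55 × 0.6 × (1−0.75) × (1−0.6) = 0.00099
czech: 0.4 × 0.15 × 0.8 × 0.5 × (1−0.5) × (1−0.25) = 0.009
slovak: 0.3 × 0.05 × 0.4 × 0.85 × (1−0.55) × (1−0.6) = 0.000918
Highest score → czech.

czech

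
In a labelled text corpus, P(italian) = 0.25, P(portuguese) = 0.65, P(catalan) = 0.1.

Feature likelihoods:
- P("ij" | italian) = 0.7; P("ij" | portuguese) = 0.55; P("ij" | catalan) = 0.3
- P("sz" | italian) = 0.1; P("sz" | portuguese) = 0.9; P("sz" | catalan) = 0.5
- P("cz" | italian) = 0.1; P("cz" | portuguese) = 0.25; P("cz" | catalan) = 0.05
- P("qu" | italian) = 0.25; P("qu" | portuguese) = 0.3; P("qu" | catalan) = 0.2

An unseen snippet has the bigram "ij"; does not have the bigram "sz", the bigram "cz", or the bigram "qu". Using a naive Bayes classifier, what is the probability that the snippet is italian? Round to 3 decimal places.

italian: 0.25 × 0.7 × (1−0.1) × (1−0.1) × (1−0.25) = 0.1063125
portuguese: 0.65 × 0.55 × (1−0.9) × (1−0.25) × (1−0.3) = 0.01876875
catalan: 0.1 × 0.3 × (1−0.5) × (1−0.05) × (1−0.2) = 0.0114
P(italian | x) = 0.1063125 / 0.13648125 ≈ 0.779

0.779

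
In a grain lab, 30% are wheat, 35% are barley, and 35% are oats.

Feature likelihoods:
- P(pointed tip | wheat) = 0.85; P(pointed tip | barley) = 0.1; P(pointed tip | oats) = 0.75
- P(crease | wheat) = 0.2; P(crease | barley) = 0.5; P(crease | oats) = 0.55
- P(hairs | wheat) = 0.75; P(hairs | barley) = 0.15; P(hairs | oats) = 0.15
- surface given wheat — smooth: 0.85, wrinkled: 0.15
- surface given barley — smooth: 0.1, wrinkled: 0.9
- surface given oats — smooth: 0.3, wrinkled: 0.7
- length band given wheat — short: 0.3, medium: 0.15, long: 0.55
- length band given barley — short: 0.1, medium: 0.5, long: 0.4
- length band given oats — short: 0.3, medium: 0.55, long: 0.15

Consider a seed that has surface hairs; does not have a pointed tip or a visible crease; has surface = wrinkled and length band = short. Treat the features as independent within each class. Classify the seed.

barley

wheat: 0.3 × (1−0.85) × (1−0.2) × 0.75 × 0.15 × 0.3 = 0.001215
barley: 0.35 × (1−0.1) × (1−0.5) × 0.15 × 0.9 × 0.1 = 0.00212625
oats: 0.35 × (1−0.75) × (1−0.55) × 0.15 × 0.7 × 0.3 = 0.0012403125
Highest score → barley.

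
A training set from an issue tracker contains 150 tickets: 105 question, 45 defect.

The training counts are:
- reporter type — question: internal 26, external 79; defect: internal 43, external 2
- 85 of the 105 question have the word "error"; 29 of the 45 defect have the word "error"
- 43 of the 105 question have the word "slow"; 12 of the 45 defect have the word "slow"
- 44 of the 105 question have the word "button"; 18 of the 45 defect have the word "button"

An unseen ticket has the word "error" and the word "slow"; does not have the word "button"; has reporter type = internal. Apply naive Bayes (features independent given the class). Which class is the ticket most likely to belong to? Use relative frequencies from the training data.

question

question: (105/150) × (26/105) × (85/105) × (43/105) × (61/105) ≈ 0.0333835
defect: (45/150) × (43/45) × (29/45) × (12/45) × (27/45) ≈ 0.0295585
Highest score → question.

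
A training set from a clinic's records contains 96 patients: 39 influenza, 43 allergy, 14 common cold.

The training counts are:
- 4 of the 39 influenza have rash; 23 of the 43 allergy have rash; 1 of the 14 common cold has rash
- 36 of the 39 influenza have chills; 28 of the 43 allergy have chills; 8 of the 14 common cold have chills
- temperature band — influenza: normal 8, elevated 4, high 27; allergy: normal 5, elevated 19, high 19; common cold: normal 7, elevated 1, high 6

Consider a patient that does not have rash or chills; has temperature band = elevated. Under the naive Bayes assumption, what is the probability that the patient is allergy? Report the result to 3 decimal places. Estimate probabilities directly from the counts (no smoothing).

influenza: (39/96) × (35/39) × (3/39) × (4/39) ≈ 0.0028764
allergy: (43/96) × (20/43) × (15/43) × (19/43) ≈ 0.032112
common cold: (14/96) × (13/14) × (6/14) × (1/14) ≈ 0.00414541
P(allergy | x) = 0.032112 / 0.03913381 ≈ 0.821

0.821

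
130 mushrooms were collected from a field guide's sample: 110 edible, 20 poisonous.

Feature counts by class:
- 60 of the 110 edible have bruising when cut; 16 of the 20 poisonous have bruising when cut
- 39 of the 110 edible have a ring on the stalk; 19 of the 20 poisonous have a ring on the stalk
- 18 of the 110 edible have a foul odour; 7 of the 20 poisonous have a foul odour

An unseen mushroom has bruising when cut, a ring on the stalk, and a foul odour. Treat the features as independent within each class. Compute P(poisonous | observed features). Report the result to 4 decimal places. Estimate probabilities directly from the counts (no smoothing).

edible: (110/130) × (60/110) × (39/110) × (18/110) ≈ 0.0267769
poisonous: (20/130) × (16/20) × (19/20) × (7/20) ≈ 0.0409231
P(poisonous | x) = 0.0409231 / 0.0677 ≈ 0.6045

0.6045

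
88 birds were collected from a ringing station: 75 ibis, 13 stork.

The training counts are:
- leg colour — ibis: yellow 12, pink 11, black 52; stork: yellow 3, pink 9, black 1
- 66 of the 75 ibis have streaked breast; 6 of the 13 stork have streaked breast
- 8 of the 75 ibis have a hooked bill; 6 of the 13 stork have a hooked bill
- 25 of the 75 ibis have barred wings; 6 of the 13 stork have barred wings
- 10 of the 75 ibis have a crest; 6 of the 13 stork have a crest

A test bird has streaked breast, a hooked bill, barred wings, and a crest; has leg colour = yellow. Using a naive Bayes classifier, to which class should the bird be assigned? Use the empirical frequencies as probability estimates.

stork

ibis: (75/88) × (12/75) × (66/75) × (8/75) × (25/75) × (10/75) ≈ 0.000568889
stork: (13/88) × (3/13) × (6/13) × (6/13) × (6/13) × (6/13) ≈ 0.00154693
Highest score → stork.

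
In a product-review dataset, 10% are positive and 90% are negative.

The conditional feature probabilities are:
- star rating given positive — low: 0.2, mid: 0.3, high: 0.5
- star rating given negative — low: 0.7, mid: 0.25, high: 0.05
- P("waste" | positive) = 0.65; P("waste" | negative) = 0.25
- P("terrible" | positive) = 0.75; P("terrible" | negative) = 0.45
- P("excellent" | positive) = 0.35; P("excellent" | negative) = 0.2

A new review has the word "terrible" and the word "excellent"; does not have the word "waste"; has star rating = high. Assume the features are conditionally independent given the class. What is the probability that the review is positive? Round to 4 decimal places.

0.6020

positive: 0.1 × 0.5 × (1−0.65) × 0.75 × 0.35 = 0.00459375
negative: 0.9 × 0.05 × (1−0.25) × 0.45 × 0.2 = 0.0030375
P(positive | x) = 0.00459375 / 0.00763125 ≈ 0.6020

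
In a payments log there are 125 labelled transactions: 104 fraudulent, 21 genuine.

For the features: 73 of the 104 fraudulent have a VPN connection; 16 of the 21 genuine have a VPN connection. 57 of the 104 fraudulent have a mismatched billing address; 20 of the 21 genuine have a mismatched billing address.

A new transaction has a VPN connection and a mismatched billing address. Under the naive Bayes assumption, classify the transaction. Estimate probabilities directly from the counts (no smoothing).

fraudulent

fraudulent: (104/125) × (73/104) × (57/104) ≈ 0.320077
genuine: (21/125) × (16/21) × (20/21) ≈ 0.121905
Highest score → fraudulent.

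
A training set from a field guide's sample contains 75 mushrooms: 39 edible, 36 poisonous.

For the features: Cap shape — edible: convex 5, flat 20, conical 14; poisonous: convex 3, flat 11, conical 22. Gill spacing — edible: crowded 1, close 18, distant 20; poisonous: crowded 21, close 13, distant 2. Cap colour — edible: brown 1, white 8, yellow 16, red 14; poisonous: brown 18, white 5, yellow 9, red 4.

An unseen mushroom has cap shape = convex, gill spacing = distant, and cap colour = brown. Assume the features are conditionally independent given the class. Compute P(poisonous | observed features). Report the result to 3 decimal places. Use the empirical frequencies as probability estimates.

0.559

edible: (39/75) × (5/39) × (20/39) × (1/39) ≈ 0.000876616
poisonous: (36/75) × (3/36) × (2/36) × (18/36) ≈ 0.00111111
P(poisonous | x) = 0.00111111 / 0.001987726 ≈ 0.559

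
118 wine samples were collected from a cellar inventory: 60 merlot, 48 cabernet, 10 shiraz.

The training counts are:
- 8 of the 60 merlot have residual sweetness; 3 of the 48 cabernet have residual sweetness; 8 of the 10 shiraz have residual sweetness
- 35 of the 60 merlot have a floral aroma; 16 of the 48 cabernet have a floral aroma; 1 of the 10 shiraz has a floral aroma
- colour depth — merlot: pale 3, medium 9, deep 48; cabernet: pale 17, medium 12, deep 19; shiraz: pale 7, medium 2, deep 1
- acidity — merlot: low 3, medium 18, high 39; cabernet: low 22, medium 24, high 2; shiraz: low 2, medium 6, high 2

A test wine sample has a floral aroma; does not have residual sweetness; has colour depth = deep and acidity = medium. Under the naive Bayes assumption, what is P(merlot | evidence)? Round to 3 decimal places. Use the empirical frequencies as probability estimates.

0.709

merlot: (60/118) × (52/60) × (35/60) × (48/60) × (18/60) ≈ 0.0616949
cabernet: (48/118) × (45/48) × (16/48) × (19/48) × (24/48) ≈ 0.0251589
shiraz: (10/118) × (2/10) × (1/10) × (1/10) × (6/10) ≈ 0.000101695
P(merlot | x) = 0.0616949 / 0.086955495 ≈ 0.709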